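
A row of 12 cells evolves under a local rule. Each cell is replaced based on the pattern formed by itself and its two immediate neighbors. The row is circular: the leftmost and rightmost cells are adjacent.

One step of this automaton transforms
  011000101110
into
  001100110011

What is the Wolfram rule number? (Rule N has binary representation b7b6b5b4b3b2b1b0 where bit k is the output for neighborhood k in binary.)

116

position 9: 111 → 0  (bit 7 = 0)
position 2: 110 → 1  (bit 6 = 1)
position 7: 101 → 1  (bit 5 = 1)
position 3: 100 → 1  (bit 4 = 1)
position 1: 011 → 0  (bit 3 = 0)
position 6: 010 → 1  (bit 2 = 1)
position 0: 001 → 0  (bit 1 = 0)
position 4: 000 → 0  (bit 0 = 0)
bits b7..b0 = 01110100 = 116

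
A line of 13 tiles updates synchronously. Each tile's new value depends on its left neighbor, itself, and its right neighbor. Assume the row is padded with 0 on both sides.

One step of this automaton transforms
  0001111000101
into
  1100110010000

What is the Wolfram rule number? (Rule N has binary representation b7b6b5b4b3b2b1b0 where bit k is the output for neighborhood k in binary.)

129

position 4: 111 → 1  (bit 7 = 1)
position 6: 110 → 0  (bit 6 = 0)
position 11: 101 → 0  (bit 5 = 0)
position 7: 100 → 0  (bit 4 = 0)
position 3: 011 → 0  (bit 3 = 0)
position 10: 010 → 0  (bit 2 = 0)
position 2: 001 → 0  (bit 1 = 0)
position 0: 000 → 1  (bit 0 = 1)
bits b7..b0 = 10000001 = 129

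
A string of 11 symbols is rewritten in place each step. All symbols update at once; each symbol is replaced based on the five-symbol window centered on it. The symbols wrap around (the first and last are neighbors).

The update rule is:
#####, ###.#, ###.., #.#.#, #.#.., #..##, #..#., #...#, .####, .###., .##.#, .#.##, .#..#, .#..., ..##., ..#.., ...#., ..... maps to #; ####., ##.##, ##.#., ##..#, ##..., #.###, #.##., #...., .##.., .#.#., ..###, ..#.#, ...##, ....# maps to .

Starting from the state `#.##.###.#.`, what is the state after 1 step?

##.#..##.#.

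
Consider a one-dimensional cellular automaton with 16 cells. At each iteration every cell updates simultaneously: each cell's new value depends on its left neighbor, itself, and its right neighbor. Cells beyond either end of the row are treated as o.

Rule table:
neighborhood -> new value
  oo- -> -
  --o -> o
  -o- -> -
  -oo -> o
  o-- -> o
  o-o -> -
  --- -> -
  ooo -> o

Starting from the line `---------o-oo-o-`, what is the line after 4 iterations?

oo-o-o-oo-o-oooo

o-------o--o----
-o-----o-oo-o--o
--o---o--o---ooo
oo-o-o-oo-o-oooo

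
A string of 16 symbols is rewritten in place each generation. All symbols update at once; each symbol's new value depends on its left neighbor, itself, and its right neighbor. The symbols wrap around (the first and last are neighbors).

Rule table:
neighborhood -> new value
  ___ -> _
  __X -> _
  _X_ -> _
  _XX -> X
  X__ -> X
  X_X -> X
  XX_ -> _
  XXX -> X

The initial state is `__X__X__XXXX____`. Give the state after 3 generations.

_____X_XX_X_X_X_

___X__X_XXX_X___
____X__XXX_X_X__
_____X_XX_X_X_X_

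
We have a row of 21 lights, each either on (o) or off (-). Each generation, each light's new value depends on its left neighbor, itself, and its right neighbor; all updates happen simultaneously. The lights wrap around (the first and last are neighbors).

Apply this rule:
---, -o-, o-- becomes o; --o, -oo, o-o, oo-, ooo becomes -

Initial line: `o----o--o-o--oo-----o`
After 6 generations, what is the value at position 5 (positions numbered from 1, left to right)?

-

-ooo-oo-o-oo---oooo--
--------o---oo-----oo
ooooooo-ooo---oooo---
-----------oo-----oo-
oooooooooo---oooo---o
----------oo-----oo--
position 5 holds -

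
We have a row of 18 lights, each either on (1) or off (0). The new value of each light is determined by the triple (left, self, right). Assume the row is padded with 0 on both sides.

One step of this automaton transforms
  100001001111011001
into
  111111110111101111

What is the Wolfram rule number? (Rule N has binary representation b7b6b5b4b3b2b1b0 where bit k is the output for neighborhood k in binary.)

247

position 9: 111 → 1  (bit 7 = 1)
position 11: 110 → 1  (bit 6 = 1)
position 12: 101 → 1  (bit 5 = 1)
position 1: 100 → 1  (bit 4 = 1)
position 8: 011 → 0  (bit 3 = 0)
position 0: 010 → 1  (bit 2 = 1)
position 4: 001 → 1  (bit 1 = 1)
position 2: 000 → 1  (bit 0 = 1)
bits b7..b0 = 11110111 = 247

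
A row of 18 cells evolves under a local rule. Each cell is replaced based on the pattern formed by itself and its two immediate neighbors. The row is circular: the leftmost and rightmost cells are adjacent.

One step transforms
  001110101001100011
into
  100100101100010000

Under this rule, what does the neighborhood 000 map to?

At position 14 the neighborhood is 000; the next row has 0 there.

0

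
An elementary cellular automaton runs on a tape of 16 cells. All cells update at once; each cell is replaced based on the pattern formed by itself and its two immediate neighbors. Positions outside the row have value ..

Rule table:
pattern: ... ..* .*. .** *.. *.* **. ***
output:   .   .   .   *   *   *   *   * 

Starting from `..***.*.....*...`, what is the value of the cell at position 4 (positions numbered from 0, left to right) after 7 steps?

..****.*.....*..
..*****.*.....*.
..******.*.....*
..*******.*.....
..********.*....
..*********.*...
..**********.*..
position 4 holds *

*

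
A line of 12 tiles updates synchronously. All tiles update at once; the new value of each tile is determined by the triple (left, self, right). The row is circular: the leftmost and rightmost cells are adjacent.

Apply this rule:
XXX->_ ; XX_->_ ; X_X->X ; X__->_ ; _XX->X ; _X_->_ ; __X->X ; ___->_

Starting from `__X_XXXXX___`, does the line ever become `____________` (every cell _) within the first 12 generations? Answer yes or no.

no

generation 1: _X_XX_______
generation 2: X_XX________
generation 3: _XX________X
generation 4: XX________X_
generation 5: X________X_X
generation 6: ________X_XX
generation 7: _______X_XX_
generation 8: ______X_XX__
generation 9: _____X_XX___
generation 10: ____X_XX____
generation 11: ___X_XX_____
generation 12: __X_XX______
generation 12 is __X_XX______, still not uniform _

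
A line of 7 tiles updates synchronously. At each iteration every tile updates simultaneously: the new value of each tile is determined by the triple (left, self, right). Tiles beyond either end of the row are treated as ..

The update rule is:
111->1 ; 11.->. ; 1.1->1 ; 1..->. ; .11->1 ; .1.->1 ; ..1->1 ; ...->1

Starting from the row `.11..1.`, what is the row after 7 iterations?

11..11.
1..11..
1.11..1
111..11
11..11.  (repeats iteration 1; period 4)
iteration 7: 1.11..1

1.11..1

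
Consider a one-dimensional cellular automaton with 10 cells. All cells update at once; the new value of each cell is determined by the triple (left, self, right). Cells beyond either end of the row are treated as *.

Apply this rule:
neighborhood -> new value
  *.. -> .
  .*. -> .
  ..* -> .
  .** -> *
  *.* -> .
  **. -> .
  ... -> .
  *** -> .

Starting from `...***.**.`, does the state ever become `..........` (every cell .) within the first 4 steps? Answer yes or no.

step 1: ...*...*..
step 2: ..........
all cells are . at step 2

yes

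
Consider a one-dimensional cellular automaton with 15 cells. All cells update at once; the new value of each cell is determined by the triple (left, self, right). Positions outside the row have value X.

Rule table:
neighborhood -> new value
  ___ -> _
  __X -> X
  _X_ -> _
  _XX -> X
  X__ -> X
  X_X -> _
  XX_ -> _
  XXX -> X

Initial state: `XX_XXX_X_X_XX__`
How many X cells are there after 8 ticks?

10

X__XX______X_XX
_XXX_X____X__XX
_XX___X__X_XXXX
_X_X_X_XX__XXXX
_______X_XXXXXX
X_____X__XXXXXX
_X___X_XXXXXXXX
__X_X__XXXXXXXX
count of X: 10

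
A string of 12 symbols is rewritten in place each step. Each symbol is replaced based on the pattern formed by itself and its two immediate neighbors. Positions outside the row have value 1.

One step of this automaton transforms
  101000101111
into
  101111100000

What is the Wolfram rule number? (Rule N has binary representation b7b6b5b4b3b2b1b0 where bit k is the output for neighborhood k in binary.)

position 9: 111 → 0  (bit 7 = 0)
position 0: 110 → 1  (bit 6 = 1)
position 1: 101 → 0  (bit 5 = 0)
position 3: 100 → 1  (bit 4 = 1)
position 8: 011 → 0  (bit 3 = 0)
position 2: 010 → 1  (bit 2 = 1)
position 5: 001 → 1  (bit 1 = 1)
position 4: 000 → 1  (bit 0 = 1)
bits b7..b0 = 01010111 = 87

87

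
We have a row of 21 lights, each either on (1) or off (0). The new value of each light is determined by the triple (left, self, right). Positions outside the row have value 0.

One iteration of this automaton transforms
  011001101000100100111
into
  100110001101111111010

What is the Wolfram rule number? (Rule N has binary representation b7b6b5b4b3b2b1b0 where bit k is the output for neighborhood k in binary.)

150

position 19: 111 → 1  (bit 7 = 1)
position 2: 110 → 0  (bit 6 = 0)
position 7: 101 → 0  (bit 5 = 0)
position 3: 100 → 1  (bit 4 = 1)
position 1: 011 → 0  (bit 3 = 0)
position 8: 010 → 1  (bit 2 = 1)
position 0: 001 → 1  (bit 1 = 1)
position 10: 000 → 0  (bit 0 = 0)
bits b7..b0 = 10010110 = 150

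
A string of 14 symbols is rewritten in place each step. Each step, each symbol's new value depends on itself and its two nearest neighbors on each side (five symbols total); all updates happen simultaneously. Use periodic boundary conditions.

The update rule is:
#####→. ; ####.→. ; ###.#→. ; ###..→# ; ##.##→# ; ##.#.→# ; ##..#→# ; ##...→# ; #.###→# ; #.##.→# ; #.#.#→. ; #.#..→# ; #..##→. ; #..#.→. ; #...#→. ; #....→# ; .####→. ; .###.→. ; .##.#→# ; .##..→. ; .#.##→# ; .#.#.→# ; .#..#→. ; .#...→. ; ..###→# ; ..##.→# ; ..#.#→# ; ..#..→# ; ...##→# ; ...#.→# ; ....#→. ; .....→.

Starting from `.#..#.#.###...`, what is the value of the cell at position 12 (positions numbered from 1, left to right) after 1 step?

#

step 1: ##..##.##.###.
position 12 holds #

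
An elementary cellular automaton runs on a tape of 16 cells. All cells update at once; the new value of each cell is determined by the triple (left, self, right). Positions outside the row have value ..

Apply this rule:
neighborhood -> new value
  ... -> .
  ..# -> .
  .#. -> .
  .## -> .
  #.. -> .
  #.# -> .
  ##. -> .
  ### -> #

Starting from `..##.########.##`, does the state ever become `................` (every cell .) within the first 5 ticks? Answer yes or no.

......######....
.......####.....
........##......
................
all cells are . at tick 4

yes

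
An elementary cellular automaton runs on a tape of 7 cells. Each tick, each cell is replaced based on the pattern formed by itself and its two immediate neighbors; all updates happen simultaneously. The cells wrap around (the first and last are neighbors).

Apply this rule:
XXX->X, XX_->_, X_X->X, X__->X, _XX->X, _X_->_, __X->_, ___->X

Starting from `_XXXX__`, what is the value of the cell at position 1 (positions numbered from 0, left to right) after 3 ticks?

_XXX_XX
XXX_XX_
XX_XX_X
position 1 holds X

X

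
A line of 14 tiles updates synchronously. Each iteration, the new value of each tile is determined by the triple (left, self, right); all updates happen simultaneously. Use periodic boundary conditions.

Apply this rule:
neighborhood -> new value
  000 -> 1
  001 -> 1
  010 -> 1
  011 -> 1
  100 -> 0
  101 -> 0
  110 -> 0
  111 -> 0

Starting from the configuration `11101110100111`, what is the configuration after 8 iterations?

10100111111011

00001000101100
11111011101001
00000010001011
01111110111010
11000000100010
10011111101110
10110000001000
10100111111011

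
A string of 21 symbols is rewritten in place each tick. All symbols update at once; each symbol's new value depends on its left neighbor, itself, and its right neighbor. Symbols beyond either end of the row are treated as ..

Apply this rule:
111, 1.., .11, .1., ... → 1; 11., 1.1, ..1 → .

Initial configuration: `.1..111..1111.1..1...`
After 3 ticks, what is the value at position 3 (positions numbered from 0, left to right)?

tick 1: .11.11.1.111..11.1111
tick 2: .1..1..1.11.1.1..111.
tick 3: .11.11.1.1..1.11.11.1
position 3 holds .

.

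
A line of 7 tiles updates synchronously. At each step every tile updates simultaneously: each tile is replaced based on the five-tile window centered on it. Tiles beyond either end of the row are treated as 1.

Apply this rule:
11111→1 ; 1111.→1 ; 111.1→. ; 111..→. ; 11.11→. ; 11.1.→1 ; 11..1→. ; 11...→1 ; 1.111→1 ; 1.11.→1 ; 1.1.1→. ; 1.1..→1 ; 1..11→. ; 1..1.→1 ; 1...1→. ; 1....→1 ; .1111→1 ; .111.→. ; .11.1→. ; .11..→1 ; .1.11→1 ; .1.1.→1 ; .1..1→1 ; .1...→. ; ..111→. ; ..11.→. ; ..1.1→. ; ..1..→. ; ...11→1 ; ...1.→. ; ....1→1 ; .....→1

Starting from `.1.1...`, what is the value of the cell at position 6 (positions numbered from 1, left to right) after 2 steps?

.

1.11..1
..11...
position 6 holds .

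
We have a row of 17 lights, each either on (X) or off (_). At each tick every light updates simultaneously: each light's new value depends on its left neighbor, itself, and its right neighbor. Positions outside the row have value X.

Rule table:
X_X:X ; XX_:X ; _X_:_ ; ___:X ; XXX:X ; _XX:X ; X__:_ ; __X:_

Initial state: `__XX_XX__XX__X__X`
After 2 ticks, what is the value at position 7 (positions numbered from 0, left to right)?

__XXXXX__XX_____X
__XXXXX__XX_XXX_X
position 7 holds _

_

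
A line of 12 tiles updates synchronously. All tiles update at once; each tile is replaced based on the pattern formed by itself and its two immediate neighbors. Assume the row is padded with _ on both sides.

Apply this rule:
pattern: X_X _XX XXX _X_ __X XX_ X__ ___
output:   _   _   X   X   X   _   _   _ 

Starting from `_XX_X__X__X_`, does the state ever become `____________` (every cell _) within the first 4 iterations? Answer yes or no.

X___X_XX_XX_
X__XX_______
X_X_________
X_X_________
iteration 4 is X_X_________, still not uniform _

no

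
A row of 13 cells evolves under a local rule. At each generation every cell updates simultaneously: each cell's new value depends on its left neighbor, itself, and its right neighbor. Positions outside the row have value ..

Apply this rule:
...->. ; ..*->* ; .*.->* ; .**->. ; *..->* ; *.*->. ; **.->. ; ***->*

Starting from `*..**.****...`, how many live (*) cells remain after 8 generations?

generation 1: ***....**.*..
generation 2: .*.*..*...**.
generation 3: **.*****.*..*
generation 4: ....***..****
generation 5: ...*.*.**.**.
generation 6: ..**.*......*
generation 7: .*...**....**
generation 8: ***.*..*..*..
count of *: 6

6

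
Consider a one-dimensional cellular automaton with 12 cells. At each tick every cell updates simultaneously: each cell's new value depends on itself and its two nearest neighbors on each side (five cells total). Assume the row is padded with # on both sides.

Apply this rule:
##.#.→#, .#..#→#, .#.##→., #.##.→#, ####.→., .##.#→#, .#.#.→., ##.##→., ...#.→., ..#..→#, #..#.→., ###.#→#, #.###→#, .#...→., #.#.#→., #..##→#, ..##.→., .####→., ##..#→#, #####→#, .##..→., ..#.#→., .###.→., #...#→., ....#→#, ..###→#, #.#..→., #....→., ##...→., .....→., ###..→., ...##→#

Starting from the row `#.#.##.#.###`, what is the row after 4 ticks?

#..#....###.

##..###..#.#
..###..#...#
###..#.#..##
#..#....###.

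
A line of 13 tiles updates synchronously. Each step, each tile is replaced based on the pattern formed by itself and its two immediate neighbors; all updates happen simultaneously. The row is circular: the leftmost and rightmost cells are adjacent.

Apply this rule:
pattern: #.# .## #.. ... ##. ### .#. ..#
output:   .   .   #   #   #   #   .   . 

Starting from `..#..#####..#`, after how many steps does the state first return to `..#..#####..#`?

13

#..#..#####..
.#..#..#####.
..#..#..#####
#..#..#..####
##..#..#..###
###..#..#..##
####..#..#..#
#####..#..#..
.#####..#..#.
..#####..#..#
#..#####..#..
.#..#####..#.
..#..#####..#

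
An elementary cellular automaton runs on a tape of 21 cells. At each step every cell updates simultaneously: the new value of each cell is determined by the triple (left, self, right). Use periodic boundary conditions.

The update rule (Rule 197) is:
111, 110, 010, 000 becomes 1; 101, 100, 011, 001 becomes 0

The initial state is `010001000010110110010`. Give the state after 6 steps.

010101001010010010010

010101011010010010010
010101001010010010010
010101001010010010010  (fixed point — unchanged through step 6)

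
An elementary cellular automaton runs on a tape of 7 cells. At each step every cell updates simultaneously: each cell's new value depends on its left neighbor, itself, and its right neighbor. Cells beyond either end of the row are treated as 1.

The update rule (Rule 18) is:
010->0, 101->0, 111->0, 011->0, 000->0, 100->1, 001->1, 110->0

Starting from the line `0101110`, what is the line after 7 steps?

1100011

step 1: 0000000
step 2: 1000001
step 3: 0100010
step 4: 0010100
step 5: 1100011
step 6: 0010100  (repeats step 4; period 2)
step 7: 1100011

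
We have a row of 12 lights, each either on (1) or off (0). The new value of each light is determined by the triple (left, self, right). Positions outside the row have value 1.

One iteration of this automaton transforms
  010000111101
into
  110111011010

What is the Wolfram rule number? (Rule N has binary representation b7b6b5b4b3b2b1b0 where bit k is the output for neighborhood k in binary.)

position 7: 111 → 1  (bit 7 = 1)
position 9: 110 → 0  (bit 6 = 0)
position 0: 101 → 1  (bit 5 = 1)
position 2: 100 → 0  (bit 4 = 0)
position 6: 011 → 0  (bit 3 = 0)
position 1: 010 → 1  (bit 2 = 1)
position 5: 001 → 1  (bit 1 = 1)
position 3: 000 → 1  (bit 0 = 1)
bits b7..b0 = 10100111 = 167

167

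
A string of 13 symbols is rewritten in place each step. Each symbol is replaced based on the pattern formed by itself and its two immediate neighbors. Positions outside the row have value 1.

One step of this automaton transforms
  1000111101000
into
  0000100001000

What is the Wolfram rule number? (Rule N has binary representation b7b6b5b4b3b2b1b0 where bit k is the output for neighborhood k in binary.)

12

position 5: 111 → 0  (bit 7 = 0)
position 0: 110 → 0  (bit 6 = 0)
position 8: 101 → 0  (bit 5 = 0)
position 1: 100 → 0  (bit 4 = 0)
position 4: 011 → 1  (bit 3 = 1)
position 9: 010 → 1  (bit 2 = 1)
position 3: 001 → 0  (bit 1 = 0)
position 2: 000 → 0  (bit 0 = 0)
bits b7..b0 = 00001100 = 12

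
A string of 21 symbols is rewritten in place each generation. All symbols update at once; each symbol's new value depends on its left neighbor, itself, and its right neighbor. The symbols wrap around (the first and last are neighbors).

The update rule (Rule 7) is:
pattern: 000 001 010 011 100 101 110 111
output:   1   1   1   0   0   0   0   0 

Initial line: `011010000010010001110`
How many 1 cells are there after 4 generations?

8

100010111110110110000
101110000000000000111
000000111111111111000
111111000000000000011
count of 1: 8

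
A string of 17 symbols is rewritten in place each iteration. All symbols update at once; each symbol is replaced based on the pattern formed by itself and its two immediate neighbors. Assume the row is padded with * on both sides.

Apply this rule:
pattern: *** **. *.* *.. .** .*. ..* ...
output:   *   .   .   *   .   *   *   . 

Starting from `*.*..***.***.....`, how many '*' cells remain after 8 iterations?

8

..***.*...*.*...*
**.*..**.**.**.*.
*..***.........*.
.**.*.*.......**.
....*.**.....*...
*..**...*...***.*
.**..*.***.*.*...
...***..*..*.**.*
count of *: 8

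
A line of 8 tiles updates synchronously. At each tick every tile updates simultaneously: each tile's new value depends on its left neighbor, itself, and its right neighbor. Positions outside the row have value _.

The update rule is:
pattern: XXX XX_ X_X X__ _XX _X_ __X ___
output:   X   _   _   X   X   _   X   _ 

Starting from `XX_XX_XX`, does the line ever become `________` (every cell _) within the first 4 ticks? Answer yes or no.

no

tick 1: X__X__X_
tick 2: _XX_XX_X
tick 3: XX__X___
tick 4: X_XX_X__
tick 4 is X_XX_X__, still not uniform _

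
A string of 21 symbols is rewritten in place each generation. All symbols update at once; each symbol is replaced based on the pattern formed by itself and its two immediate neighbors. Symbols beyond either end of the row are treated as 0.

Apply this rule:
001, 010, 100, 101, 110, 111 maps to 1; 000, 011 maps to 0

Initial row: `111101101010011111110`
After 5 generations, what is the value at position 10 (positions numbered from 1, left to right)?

generation 1: 011110111111101111111
generation 2: 101111011111110111111
generation 3: 110111101111111011111
generation 4: 011011110111111101111
generation 5: 101101111011111110111
position 10 holds 0

0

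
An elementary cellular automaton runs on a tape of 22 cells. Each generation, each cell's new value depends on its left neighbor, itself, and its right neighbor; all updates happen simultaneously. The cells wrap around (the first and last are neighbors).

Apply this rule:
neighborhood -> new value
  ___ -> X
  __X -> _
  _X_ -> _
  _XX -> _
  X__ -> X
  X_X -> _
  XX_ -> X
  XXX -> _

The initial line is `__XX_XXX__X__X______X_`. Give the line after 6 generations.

XX__XX__XX____XX__XX__

X__X___XX__X__XXXXX__X
XX__XX__XX__X_____XX__
_XX__XX__XX__XXXX__XX_
__XX__XX__XX____XX__XX
X__XX__XX__XXXX__XX__X
XX__XX__XX____XX__XX__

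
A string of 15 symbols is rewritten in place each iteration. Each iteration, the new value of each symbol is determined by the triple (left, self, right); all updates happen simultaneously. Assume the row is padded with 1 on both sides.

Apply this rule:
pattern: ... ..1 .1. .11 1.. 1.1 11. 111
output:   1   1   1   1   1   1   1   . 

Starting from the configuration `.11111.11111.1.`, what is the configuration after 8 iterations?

iteration 1: 11...111...1111
iteration 2: .11111.11111...
iteration 3: 11...111...1111  (repeats iteration 1; period 2)
iteration 8: .11111.11111...

.11111.11111...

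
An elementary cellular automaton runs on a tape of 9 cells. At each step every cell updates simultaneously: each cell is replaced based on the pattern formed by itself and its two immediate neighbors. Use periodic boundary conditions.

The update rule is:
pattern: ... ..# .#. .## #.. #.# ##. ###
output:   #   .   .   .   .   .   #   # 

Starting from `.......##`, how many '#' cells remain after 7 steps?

6

step 1: .#####..#
step 2: ..####...
step 3: #..###.##
step 4: #...##..#
step 5: #.#..#...
step 6: .......#.
step 7: ######...
count of #: 6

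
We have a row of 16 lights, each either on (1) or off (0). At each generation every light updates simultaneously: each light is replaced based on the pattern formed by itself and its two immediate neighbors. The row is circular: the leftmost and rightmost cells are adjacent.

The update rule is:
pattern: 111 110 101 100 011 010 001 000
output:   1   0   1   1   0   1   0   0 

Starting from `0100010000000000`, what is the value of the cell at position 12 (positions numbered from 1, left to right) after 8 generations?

0110011000000000
0001000100000000
0001100110000000
0000010001000000
0000011001100000
0000000100010000
0000000110011000
0000000001000100
position 12 holds 0

0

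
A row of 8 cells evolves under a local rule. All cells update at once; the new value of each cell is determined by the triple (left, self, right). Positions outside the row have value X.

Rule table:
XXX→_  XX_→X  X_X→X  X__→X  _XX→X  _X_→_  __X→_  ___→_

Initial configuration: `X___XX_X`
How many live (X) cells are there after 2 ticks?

3

XX__XXXX
_XX_X___
count of X: 3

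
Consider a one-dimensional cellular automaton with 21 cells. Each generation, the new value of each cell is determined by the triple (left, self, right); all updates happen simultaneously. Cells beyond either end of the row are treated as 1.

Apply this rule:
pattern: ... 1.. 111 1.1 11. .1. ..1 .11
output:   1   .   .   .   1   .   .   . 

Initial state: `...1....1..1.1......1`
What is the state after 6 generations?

...1111111....1.11...

generation 1: .1...11........1111..
generation 2: ...1..1.111111....1..
generation 3: .1...........1.11....
generation 4: ...111111111....1.11.
generation 5: .1.........1.11....1.
generation 6: ...1111111....1.11...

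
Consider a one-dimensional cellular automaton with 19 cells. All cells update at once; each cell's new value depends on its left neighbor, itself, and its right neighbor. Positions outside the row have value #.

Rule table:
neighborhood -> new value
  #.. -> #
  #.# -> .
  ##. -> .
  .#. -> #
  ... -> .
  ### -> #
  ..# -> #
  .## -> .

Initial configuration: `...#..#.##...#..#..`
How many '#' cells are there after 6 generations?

12

generation 1: #.#####...#.#######
generation 2: ...###.#.##..######
generation 3: #.#.#..#...##.#####
generation 4: ..#.#####.#....####
generation 5: ###..###..##..#.###
generation 6: ##.##.#.##..###..##
count of #: 12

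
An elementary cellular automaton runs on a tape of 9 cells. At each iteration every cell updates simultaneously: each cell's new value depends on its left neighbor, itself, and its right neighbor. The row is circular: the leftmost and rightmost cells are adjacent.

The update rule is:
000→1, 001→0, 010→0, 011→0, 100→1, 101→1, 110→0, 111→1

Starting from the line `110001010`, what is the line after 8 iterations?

010010010

001100101
100010010
011001001
100100100
010010010
001001001
100100100  (repeats iteration 4; period 3)
iteration 8: 010010010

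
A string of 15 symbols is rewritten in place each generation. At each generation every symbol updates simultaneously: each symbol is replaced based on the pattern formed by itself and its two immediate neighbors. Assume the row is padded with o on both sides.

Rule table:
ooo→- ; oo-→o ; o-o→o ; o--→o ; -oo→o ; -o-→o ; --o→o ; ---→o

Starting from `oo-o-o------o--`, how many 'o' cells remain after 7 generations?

14

generation 1: -oooooooooooooo
generation 2: oo-------------
generation 3: -oooooooooooooo  (repeats generation 1; period 2)
generation 7: -oooooooooooooo
count of o: 14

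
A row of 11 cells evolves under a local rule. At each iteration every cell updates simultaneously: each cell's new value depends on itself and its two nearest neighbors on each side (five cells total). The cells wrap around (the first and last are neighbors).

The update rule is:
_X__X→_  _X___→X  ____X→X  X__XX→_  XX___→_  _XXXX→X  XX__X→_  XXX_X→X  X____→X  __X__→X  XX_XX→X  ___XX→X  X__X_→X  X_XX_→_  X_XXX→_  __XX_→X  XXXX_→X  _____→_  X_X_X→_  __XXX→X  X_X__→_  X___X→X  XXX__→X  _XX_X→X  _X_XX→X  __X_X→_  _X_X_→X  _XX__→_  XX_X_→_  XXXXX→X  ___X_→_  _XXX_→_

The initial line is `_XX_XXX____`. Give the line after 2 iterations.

XXXX_X_X_X_

iteration 1: XXXX__X_X_X
iteration 2: XXXX_X_X_X_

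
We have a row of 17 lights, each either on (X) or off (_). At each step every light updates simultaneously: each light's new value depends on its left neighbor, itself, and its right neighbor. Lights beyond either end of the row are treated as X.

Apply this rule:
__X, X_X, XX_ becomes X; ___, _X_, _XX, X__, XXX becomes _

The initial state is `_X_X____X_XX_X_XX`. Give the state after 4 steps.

X___X_X_X_X_X_X_X

X_X____X_X_XX_X__
XX____X_X_X_XX__X
_X___X_X_X_X_X_X_
X___X_X_X_X_X_X_X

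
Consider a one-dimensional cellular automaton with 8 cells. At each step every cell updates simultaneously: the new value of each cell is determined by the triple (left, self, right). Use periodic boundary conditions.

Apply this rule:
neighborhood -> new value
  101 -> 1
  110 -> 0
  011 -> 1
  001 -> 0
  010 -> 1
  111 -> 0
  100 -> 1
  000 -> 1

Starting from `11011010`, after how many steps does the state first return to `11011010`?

10110111
01101100
01011011
11110110
10001101
01101011
11011110
10110001
01101101
11011011
00110110
10101101
01111011
11000110
10110101
01101111
11011000
10110110
11101101
00011011
11010110
10111101
01100011
11011010

24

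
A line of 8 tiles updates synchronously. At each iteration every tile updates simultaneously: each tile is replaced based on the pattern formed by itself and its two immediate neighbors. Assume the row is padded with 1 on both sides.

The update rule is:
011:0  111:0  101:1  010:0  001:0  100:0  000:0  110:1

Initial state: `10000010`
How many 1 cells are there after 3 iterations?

1

iteration 1: 10000001
iteration 2: 10000000
iteration 3: 10000000
count of 1: 1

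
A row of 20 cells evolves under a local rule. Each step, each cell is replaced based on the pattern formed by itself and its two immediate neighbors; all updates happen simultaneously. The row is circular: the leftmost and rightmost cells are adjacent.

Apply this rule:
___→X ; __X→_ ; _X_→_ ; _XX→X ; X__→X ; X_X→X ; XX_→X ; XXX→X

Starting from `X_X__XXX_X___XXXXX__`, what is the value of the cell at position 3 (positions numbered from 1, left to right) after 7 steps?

X

_X_X_XXXX_XX_XXXXXX_
__X_XXXXXXXXXXXXXXXX
X__XXXXXXXXXXXXXXXXX
XX_XXXXXXXXXXXXXXXXX
XXXXXXXXXXXXXXXXXXXX
XXXXXXXXXXXXXXXXXXXX  (fixed point — unchanged through step 7)
position 3 holds X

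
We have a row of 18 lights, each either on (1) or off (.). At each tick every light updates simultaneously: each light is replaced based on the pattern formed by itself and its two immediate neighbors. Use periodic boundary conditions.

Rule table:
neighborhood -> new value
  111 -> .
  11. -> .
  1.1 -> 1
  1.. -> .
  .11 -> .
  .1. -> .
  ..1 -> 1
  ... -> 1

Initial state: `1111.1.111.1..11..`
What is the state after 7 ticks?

..1...1..1...1..1.

tick 1: ....1.1...1..1...1
tick 2: .111.1..11..1..11.
tick 3: 1...1..1...1..1...
tick 4: ..11..1..11..1..11
tick 5: .1...1..1...1..1..
tick 6: 1..11..1..11..1..1
tick 7: ..1...1..1...1..1.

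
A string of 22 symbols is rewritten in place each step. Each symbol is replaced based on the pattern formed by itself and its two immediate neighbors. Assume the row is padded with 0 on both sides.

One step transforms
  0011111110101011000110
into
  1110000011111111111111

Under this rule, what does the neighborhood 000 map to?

At position 0 the neighborhood is 000; the next row has 1 there.

1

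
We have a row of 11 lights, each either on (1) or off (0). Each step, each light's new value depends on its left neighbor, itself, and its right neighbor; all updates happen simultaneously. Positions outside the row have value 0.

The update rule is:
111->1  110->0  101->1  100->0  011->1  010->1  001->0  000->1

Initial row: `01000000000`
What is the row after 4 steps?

01111111001

01011111111
01111111110
01111111100
01111111001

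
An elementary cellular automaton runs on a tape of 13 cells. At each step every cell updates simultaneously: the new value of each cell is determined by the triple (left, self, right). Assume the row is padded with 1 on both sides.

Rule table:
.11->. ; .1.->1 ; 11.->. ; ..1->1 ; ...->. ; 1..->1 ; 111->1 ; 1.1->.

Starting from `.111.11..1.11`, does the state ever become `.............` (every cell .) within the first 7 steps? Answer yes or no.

no

..1....111..1
1111..1.1.11.
111.111.1....
11...1..11..1
1.1.1111..11.
..1..11.11...
11111.....1.1
step 7 is 11111.....1.1, still not uniform .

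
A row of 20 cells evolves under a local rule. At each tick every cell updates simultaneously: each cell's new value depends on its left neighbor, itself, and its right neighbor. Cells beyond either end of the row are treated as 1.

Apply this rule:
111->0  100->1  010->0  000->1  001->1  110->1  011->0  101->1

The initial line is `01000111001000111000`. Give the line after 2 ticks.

11001110011001110000

10111001110111001111
11001110011001110000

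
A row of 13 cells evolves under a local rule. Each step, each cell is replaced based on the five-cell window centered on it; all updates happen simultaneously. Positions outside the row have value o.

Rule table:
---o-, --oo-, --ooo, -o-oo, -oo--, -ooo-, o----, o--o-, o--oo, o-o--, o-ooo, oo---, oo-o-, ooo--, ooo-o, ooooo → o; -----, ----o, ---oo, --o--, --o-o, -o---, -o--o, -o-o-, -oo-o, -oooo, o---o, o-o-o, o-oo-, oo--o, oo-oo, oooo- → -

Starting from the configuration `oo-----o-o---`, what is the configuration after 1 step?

-ooo--o--o---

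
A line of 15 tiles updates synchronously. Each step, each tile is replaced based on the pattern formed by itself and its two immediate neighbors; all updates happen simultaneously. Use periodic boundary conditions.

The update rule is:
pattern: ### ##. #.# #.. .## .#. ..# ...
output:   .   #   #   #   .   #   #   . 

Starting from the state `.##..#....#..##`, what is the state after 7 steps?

step 1: #.#####..####.#
step 2: ##....###...##.
step 3: .##..#..##.#.##
step 4: #.######.####.#
step 5: ##.....##...##.
step 6: .##...#.##.#.##
step 7: #.##.###.####.#

#.##.###.####.#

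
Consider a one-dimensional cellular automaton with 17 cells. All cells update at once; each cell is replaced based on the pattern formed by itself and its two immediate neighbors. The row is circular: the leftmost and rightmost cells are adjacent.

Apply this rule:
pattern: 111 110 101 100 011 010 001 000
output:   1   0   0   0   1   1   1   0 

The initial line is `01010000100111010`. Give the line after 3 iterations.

11010001101110010
10010011001100110
10110110011001100

10110110011001100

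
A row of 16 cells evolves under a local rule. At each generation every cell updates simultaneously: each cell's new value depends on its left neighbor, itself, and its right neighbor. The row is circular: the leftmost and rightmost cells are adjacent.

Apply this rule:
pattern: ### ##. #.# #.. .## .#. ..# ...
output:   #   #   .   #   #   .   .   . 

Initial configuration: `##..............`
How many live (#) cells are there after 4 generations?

###.............
####............
#####...........
######..........
count of #: 6

6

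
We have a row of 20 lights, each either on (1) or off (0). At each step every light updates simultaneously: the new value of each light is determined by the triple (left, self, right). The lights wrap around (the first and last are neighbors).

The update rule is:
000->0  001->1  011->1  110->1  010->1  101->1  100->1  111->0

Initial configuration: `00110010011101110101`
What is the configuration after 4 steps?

11111111110111011111
00000000011101110000
00000000110111011000
00000001111101111100

00000001111101111100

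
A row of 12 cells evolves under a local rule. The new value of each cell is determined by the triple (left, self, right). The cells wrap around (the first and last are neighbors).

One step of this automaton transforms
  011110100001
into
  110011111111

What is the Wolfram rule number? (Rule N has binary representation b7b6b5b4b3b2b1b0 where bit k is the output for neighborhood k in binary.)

127

position 2: 111 → 0  (bit 7 = 0)
position 4: 110 → 1  (bit 6 = 1)
position 0: 101 → 1  (bit 5 = 1)
position 7: 100 → 1  (bit 4 = 1)
position 1: 011 → 1  (bit 3 = 1)
position 6: 010 → 1  (bit 2 = 1)
position 10: 001 → 1  (bit 1 = 1)
position 8: 000 → 1  (bit 0 = 1)
bits b7..b0 = 01111111 = 127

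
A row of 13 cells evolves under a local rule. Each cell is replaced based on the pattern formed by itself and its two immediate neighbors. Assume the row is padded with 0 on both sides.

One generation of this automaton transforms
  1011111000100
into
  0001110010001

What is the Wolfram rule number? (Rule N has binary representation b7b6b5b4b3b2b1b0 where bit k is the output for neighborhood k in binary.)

129

position 3: 111 → 1  (bit 7 = 1)
position 6: 110 → 0  (bit 6 = 0)
position 1: 101 → 0  (bit 5 = 0)
position 7: 100 → 0  (bit 4 = 0)
position 2: 011 → 0  (bit 3 = 0)
position 0: 010 → 0  (bit 2 = 0)
position 9: 001 → 0  (bit 1 = 0)
position 8: 000 → 1  (bit 0 = 1)
bits b7..b0 = 10000001 = 129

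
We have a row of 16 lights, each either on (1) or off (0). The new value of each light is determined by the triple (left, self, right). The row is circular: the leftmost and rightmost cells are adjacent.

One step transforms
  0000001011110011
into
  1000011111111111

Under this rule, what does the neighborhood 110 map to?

1

At position 11 the neighborhood is 110; the next row has 1 there.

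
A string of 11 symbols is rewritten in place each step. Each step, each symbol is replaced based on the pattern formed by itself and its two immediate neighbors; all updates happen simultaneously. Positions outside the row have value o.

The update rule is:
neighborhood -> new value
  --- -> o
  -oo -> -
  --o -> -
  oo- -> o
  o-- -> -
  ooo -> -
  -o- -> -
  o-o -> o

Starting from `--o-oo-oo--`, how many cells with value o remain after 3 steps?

---o-oo-o--
-o--o-oo---
o----o-o-o-
count of o: 4

4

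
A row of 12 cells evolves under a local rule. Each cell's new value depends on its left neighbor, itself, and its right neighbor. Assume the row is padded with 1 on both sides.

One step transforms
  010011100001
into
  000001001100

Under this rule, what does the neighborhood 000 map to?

At position 8 the neighborhood is 000; the next row has 1 there.

1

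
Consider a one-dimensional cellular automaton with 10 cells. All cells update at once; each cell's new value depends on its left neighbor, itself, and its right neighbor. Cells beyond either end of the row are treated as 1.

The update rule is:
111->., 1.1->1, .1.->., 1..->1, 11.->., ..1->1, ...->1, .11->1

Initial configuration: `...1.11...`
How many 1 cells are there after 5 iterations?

111.11.111
...11.11..
1111.11.11
....11.11.
11111.11.1
count of 1: 8

8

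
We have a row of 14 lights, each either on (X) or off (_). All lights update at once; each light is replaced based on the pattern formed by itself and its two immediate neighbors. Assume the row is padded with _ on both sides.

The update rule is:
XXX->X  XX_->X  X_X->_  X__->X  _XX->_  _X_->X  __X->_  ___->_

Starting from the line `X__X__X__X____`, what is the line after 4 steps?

__X__X__XX__XX

XX_XX_XX_XX___
_X__X__X__XX__
_XX_XX_XX__XX_
__X__X__XX__XX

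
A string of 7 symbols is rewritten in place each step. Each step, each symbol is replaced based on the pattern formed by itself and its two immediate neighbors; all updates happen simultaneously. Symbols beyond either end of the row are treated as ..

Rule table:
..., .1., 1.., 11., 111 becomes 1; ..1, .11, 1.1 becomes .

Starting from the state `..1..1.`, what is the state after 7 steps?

step 1: 1.11.11
step 2: 1..1..1
step 3: 11.11.1
step 4: .1..1.1
step 5: .11.1.1
step 6: ..1.1.1
step 7: 1.1.1.1

1.1.1.1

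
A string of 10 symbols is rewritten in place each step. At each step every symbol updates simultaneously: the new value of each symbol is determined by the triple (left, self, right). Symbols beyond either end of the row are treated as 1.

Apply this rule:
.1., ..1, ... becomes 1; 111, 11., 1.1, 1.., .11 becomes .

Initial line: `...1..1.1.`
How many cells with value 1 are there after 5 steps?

9

step 1: .111.11.1.
step 2: ........1.
step 3: .11111111.
step 4: ..........
step 5: .111111111
count of 1: 9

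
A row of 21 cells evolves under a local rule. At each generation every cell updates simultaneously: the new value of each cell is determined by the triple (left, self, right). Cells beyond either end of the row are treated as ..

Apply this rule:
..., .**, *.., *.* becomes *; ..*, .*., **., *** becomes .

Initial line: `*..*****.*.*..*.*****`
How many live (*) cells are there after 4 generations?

11

.*.*....*.*.*..**....
..*.***..*.*.*.*.****
*..**..*..*.*.*.**...
.*.*.*..*..*.*.**.***
count of *: 11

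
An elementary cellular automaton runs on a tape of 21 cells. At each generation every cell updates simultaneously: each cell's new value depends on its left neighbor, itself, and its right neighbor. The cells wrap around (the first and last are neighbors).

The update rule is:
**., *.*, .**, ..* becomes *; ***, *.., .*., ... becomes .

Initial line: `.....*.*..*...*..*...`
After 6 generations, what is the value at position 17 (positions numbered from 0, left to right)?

....*.*..*...*..*....
...*.*..*...*..*.....
..*.*..*...*..*......
.*.*..*...*..*.......
*.*..*...*..*........
.*..*...*..*........*
position 17 holds .

.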